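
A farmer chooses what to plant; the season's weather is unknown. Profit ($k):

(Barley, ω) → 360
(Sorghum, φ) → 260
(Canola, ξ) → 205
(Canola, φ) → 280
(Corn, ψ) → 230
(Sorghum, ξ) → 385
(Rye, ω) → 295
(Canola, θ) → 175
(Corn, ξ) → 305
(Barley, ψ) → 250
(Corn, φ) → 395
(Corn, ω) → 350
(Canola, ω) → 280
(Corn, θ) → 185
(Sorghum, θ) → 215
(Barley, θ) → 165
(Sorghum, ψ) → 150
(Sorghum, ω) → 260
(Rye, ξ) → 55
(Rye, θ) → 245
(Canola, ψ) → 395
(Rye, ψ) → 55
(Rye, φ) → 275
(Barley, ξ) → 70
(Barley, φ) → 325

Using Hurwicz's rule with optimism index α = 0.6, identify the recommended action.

Rye: 0.6·295 + 0.4·55 = 199
Barley: 0.6·360 + 0.4·70 = 244
Corn: 0.6·395 + 0.4·185 = 311
Sorghum: 0.6·385 + 0.4·150 = 291
Canola: 0.6·395 + 0.4·175 = 307
Highest Hurwicz score = 311 → Corn.

Corn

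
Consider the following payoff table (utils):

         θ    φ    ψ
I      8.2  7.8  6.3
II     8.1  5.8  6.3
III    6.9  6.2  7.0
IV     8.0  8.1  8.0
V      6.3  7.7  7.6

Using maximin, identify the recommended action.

IV

Row minima: I=6.3, II=5.8, III=6.2, IV=8.0, V=6.3
Best worst-case = 8.0 → IV.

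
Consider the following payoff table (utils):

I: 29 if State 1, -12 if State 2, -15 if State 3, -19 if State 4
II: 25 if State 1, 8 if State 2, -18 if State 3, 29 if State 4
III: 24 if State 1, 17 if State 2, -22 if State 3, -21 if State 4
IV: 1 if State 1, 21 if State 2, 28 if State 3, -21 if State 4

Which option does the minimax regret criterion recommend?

Column bests: State 1=29, State 2=21, State 3=28, State 4=29.
I regrets: 0, 33, 43, 48 → max 48
II regrets: 4, 13, 46, 0 → max 46
III regrets: 5, 4, 50, 50 → max 50
IV regrets: 28, 0, 0, 50 → max 50
Smallest max regret = 46 → II.

II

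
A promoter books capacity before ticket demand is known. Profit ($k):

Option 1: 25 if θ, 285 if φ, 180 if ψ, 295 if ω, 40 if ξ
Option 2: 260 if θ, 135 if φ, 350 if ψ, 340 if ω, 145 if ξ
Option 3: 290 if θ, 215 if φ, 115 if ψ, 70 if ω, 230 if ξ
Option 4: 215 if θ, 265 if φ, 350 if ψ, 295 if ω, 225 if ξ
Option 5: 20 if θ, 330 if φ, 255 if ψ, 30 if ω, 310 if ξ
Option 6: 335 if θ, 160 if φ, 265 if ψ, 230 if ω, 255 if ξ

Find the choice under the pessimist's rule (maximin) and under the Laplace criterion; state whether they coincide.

Row minima: Option 1=25, Option 2=135, Option 3=70, Option 4=215, Option 5=20, Option 6=160
Best worst-case = 215 → Option 4.
Row averages: Option 1=165, Option 2=246, Option 3=184, Option 4=270, Option 5=189, Option 6=249
Highest average = 270 → Option 4.

maximin → Option 4; laplace → Option 4 (agree)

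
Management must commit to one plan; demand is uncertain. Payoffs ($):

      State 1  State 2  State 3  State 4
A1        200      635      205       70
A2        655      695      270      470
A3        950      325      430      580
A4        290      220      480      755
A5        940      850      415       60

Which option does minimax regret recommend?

A2

Column bests: State 1=950, State 2=850, State 3=480, State 4=755.
A1 regrets: 750, 215, 275, 685 → max 750
A2 regrets: 295, 155, 210, 285 → max 295
A3 regrets: 0, 525, 50, 175 → max 525
A4 regrets: 660, 630, 0, 0 → max 660
A5 regrets: 10, 0, 65, 695 → max 695
Smallest max regret = 295 → A2.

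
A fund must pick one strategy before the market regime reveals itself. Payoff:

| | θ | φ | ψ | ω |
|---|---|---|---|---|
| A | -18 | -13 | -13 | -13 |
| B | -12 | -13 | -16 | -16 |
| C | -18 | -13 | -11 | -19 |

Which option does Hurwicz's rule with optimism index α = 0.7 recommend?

A: 0.7·(-13) + 0.3·(-18) = -14.5
B: 0.7·(-12) + 0.3·(-16) = -13.2
C: 0.7·(-11) + 0.3·(-19) = -13.4
Highest Hurwicz score = -13.2 → B.

B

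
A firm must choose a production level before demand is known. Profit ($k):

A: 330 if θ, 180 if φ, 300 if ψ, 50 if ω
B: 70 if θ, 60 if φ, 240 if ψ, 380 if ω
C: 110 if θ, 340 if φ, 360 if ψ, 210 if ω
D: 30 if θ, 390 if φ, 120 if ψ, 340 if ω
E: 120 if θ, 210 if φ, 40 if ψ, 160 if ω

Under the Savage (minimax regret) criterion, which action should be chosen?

Column bests: θ=330, φ=390, ψ=360, ω=380.
A regrets: 0, 210, 60, 330 → max 330
B regrets: 260, 330, 120, 0 → max 330
C regrets: 220, 50, 0, 170 → max 220
D regrets: 300, 0, 240, 40 → max 300
E regrets: 210, 180, 320, 220 → max 320
Smallest max regret = 220 → C.

C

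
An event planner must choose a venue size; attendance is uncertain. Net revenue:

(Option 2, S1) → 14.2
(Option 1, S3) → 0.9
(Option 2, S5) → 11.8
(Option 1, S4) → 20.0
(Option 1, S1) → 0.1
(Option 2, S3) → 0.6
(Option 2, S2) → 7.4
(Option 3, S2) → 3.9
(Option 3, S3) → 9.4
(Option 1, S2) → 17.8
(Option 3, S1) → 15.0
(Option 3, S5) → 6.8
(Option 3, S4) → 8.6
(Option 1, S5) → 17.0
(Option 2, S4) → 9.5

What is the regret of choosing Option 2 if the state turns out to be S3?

Best payoff under S3 is 9.4.
Regret = 9.4 − 0.6 = 8.8.

8.8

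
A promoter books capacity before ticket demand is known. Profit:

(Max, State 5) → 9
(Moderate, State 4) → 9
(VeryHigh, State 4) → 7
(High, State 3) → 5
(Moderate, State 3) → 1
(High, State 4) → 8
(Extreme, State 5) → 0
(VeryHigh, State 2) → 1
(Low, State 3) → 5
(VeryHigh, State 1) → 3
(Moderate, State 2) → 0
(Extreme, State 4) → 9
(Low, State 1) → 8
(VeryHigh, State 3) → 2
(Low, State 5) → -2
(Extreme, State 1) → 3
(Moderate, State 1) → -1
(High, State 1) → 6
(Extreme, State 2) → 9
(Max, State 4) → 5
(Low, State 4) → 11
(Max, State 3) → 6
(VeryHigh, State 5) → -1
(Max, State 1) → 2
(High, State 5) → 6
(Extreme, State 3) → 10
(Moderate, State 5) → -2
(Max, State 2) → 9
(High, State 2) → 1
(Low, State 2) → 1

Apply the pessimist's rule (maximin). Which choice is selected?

Max

Row minima: Low=-2, Moderate=-2, High=1, VeryHigh=-1, Extreme=0, Max=2
Best worst-case = 2 → Max.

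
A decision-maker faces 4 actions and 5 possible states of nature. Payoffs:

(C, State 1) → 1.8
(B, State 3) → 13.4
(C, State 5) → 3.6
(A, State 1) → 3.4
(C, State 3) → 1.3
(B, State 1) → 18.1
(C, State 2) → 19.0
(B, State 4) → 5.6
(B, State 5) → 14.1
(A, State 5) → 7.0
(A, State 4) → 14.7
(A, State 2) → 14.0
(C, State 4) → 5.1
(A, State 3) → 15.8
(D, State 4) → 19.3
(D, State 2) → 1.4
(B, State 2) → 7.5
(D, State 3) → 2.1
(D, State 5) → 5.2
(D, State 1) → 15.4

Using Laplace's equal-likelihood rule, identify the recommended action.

Row averages: A=10.98, B=11.74, C=6.16, D=8.68
Highest average = 11.74 → B.

B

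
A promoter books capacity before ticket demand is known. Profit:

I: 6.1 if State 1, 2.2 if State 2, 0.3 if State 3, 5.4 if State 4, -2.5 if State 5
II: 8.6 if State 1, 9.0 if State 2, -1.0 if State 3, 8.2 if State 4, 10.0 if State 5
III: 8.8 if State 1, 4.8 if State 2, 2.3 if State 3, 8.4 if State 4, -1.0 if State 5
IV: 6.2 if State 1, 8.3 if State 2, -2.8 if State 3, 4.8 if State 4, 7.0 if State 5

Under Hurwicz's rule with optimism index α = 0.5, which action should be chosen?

II

I: 0.5·6.1 + 0.5·(-2.5) = 1.8
II: 0.5·10.0 + 0.5·(-1.0) = 4.5
III: 0.5·8.8 + 0.5·(-1.0) = 3.9
IV: 0.5·8.3 + 0.5·(-2.8) = 2.75
Highest Hurwicz score = 4.5 → II.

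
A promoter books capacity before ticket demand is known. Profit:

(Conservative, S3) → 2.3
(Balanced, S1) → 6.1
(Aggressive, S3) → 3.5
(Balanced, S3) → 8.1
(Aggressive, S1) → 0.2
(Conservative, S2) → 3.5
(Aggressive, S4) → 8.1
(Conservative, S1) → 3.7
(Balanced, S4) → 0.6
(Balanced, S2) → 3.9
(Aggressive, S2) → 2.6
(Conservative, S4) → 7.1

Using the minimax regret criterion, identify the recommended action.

Conservative

Column bests: S1=6.1, S2=3.9, S3=8.1, S4=8.1.
Conservative regrets: 2.4, 0.4, 5.8, 1.0 → max 5.8
Balanced regrets: 0.0, 0.0, 0.0, 7.5 → max 7.5
Aggressive regrets: 5.9, 1.3, 4.6, 0.0 → max 5.9
Smallest max regret = 5.8 → Conservative.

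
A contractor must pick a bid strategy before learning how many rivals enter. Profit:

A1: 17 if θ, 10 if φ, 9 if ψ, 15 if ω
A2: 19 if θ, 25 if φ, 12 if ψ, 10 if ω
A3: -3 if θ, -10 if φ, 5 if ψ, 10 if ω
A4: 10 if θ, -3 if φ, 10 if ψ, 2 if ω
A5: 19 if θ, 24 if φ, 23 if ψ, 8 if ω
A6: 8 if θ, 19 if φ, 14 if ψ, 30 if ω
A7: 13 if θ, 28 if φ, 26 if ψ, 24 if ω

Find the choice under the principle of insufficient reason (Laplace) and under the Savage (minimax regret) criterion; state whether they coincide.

Row averages: A1=12.75, A2=16.5, A3=0.5, A4=4.75, A5=18.5, A6=17.75, A7=22.75
Highest average = 22.75 → A7.
Column bests: θ=19, φ=28, ψ=26, ω=30.
A1 regrets: 2, 18, 17, 15 → max 18
A2 regrets: 0, 3, 14, 20 → max 20
A3 regrets: 22, 38, 21, 20 → max 38
A4 regrets: 9, 31, 16, 28 → max 31
A5 regrets: 0, 4, 3, 22 → max 22
A6 regrets: 11, 9, 12, 0 → max 12
A7 regrets: 6, 0, 0, 6 → max 6
Smallest max regret = 6 → A7.

laplace → A7; minimax regret → A7 (agree)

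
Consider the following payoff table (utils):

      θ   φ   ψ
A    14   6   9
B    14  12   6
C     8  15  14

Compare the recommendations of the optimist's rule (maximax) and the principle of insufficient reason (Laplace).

maximax → C; laplace → C (agree)

Row maxima: A=14, B=14, C=15
Best best-case = 15 → C.
Row averages: A=29/3, B=32/3, C=37/3
Highest average = 37/3 → C.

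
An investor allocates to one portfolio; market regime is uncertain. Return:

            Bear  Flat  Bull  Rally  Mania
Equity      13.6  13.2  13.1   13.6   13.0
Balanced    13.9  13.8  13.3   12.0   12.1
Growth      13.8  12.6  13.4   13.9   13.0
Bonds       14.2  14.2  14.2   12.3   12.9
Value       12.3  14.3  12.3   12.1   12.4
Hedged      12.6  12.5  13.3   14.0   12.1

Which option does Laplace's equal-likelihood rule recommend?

Row averages: Equity=13.3, Balanced=13.02, Growth=13.34, Bonds=13.56, Value=12.68, Hedged=12.9
Highest average = 13.56 → Bonds.

Bonds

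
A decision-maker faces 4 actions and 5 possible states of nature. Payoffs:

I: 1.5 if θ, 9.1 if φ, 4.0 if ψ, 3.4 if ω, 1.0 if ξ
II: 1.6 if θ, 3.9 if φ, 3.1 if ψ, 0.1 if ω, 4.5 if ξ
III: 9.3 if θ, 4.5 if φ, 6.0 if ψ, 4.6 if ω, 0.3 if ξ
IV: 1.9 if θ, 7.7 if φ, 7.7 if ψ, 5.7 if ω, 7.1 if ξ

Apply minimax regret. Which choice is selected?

III

Column bests: θ=9.3, φ=9.1, ψ=7.7, ω=5.7, ξ=7.1.
I regrets: 7.8, 0.0, 3.7, 2.3, 6.1 → max 7.8
II regrets: 7.7, 5.2, 4.6, 5.6, 2.6 → max 7.7
III regrets: 0.0, 4.6, 1.7, 1.1, 6.8 → max 6.8
IV regrets: 7.4, 1.4, 0.0, 0.0, 0.0 → max 7.4
Smallest max regret = 6.8 → III.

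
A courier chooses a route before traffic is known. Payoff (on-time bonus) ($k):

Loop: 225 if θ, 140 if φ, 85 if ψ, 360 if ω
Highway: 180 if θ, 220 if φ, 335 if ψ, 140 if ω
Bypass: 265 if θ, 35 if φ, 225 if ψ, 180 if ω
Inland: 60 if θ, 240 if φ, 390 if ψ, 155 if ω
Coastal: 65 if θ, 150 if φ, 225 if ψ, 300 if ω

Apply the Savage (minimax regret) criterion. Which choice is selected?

Coastal

Column bests: θ=265, φ=240, ψ=390, ω=360.
Loop regrets: 40, 100, 305, 0 → max 305
Highway regrets: 85, 20, 55, 220 → max 220
Bypass regrets: 0, 205, 165, 180 → max 205
Inland regrets: 205, 0, 0, 205 → max 205
Coastal regrets: 200, 90, 165, 60 → max 200
Smallest max regret = 200 → Coastal.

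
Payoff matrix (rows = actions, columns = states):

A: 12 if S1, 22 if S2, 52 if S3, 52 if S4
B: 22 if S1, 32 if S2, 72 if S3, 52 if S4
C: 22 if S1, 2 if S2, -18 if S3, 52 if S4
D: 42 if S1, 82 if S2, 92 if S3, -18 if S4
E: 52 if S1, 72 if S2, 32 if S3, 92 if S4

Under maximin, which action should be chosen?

E

Row minima: A=12, B=22, C=-18, D=-18, E=32
Best worst-case = 32 → E.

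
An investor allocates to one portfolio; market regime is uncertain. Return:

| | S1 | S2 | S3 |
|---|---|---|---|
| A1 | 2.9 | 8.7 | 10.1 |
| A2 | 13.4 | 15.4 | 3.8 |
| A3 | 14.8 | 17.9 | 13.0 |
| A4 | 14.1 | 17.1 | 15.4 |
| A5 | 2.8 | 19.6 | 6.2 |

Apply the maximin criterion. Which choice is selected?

Row minima: A1=2.9, A2=3.8, A3=13.0, A4=14.1, A5=2.8
Best worst-case = 14.1 → A4.

A4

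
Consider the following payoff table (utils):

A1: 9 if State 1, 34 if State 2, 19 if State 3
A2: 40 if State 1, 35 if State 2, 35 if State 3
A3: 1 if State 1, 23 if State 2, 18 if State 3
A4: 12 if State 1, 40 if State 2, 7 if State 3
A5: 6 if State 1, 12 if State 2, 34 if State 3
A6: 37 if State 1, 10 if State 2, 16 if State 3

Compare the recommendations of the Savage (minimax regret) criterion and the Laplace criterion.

Column bests: State 1=40, State 2=40, State 3=35.
A1 regrets: 31, 6, 16 → max 31
A2 regrets: 0, 5, 0 → max 5
A3 regrets: 39, 17, 17 → max 39
A4 regrets: 28, 0, 28 → max 28
A5 regrets: 34, 28, 1 → max 34
A6 regrets: 3, 30, 19 → max 30
Smallest max regret = 5 → A2.
Row averages: A1=62/3, A2=110/3, A3=14, A4=59/3, A5=52/3, A6=21
Highest average = 110/3 → A2.

minimax regret → A2; laplace → A2 (agree)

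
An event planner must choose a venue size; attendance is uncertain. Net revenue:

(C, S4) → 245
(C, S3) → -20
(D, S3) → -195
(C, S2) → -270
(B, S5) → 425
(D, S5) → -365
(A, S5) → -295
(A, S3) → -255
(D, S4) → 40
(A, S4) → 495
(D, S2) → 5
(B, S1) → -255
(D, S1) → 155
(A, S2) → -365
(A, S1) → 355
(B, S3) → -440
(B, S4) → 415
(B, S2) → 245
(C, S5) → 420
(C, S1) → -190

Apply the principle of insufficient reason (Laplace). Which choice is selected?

Row averages: A=-13, B=78, C=37, D=-72
Highest average = 78 → B.

B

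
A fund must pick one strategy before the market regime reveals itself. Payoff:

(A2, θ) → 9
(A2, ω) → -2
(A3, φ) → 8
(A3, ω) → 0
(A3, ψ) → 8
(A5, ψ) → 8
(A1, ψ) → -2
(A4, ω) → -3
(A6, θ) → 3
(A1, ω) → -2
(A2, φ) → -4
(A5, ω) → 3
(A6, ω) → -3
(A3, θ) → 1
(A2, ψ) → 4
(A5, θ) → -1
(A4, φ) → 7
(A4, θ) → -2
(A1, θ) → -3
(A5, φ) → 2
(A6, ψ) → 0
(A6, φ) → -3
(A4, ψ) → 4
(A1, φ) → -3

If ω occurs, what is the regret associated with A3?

3

Best payoff under ω is 3.
Regret = 3 − 0 = 3.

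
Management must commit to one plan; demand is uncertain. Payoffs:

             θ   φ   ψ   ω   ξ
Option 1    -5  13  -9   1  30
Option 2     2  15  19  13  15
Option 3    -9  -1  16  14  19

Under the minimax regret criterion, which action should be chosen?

Option 2

Column bests: θ=2, φ=15, ψ=19, ω=14, ξ=30.
Option 1 regrets: 7, 2, 28, 13, 0 → max 28
Option 2 regrets: 0, 0, 0, 1, 15 → max 15
Option 3 regrets: 11, 16, 3, 0, 11 → max 16
Smallest max regret = 15 → Option 2.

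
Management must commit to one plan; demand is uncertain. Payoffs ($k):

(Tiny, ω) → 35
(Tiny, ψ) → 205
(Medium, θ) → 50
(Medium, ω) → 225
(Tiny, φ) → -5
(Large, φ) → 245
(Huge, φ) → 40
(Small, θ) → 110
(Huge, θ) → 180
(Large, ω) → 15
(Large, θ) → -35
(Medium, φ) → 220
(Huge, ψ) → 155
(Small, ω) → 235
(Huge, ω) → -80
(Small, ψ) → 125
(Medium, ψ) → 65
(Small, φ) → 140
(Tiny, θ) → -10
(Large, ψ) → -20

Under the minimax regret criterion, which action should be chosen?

Column bests: θ=180, φ=245, ψ=205, ω=235.
Tiny regrets: 190, 250, 0, 200 → max 250
Small regrets: 70, 105, 80, 0 → max 105
Medium regrets: 130, 25, 140, 10 → max 140
Large regrets: 215, 0, 225, 220 → max 225
Huge regrets: 0, 205, 50, 315 → max 315
Smallest max regret = 105 → Small.

Small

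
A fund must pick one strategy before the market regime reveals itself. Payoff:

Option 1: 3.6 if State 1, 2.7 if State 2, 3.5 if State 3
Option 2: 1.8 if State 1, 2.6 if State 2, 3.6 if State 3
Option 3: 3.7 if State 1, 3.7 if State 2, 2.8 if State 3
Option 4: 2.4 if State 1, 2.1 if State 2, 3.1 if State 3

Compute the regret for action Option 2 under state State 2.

1.1

Best payoff under State 2 is 3.7.
Regret = 3.7 − 2.6 = 1.1.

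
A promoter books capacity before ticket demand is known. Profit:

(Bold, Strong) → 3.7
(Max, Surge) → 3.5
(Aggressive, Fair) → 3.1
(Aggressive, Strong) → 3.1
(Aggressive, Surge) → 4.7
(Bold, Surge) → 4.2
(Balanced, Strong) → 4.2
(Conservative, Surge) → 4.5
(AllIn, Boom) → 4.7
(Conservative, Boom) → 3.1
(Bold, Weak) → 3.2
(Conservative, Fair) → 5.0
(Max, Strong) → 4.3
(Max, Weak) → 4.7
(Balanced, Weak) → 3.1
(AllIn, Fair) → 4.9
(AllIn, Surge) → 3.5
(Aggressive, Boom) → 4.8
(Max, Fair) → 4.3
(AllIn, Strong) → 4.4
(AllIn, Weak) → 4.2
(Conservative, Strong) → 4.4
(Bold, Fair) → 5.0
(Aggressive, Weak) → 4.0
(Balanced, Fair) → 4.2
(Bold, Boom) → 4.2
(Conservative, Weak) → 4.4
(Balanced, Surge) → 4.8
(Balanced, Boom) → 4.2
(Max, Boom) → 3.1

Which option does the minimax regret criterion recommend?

AllIn

Column bests: Weak=4.7, Fair=5.0, Strong=4.4, Boom=4.8, Surge=4.8.
Conservative regrets: 0.3, 0.0, 0.0, 1.7, 0.3 → max 1.7
Balanced regrets: 1.6, 0.8, 0.2, 0.6, 0.0 → max 1.6
Aggressive regrets: 0.7, 1.9, 1.3, 0.0, 0.1 → max 1.9
Bold regrets: 1.5, 0.0, 0.7, 0.6, 0.6 → max 1.5
AllIn regrets: 0.5, 0.1, 0.0, 0.1, 1.3 → max 1.3
Max regrets: 0.0, 0.7, 0.1, 1.7, 1.3 → max 1.7
Smallest max regret = 1.3 → AllIn.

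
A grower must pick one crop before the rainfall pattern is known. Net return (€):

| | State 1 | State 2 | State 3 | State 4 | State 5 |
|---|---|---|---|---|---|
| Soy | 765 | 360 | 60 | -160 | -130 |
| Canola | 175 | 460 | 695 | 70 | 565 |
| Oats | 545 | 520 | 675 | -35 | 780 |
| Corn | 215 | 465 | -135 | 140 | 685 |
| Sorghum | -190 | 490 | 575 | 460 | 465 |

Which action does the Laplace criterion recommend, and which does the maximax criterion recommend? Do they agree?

Row averages: Soy=179, Canola=393, Oats=497, Corn=274, Sorghum=360
Highest average = 497 → Oats.
Row maxima: Soy=765, Canola=695, Oats=780, Corn=685, Sorghum=575
Best best-case = 780 → Oats.

laplace → Oats; maximax → Oats (agree)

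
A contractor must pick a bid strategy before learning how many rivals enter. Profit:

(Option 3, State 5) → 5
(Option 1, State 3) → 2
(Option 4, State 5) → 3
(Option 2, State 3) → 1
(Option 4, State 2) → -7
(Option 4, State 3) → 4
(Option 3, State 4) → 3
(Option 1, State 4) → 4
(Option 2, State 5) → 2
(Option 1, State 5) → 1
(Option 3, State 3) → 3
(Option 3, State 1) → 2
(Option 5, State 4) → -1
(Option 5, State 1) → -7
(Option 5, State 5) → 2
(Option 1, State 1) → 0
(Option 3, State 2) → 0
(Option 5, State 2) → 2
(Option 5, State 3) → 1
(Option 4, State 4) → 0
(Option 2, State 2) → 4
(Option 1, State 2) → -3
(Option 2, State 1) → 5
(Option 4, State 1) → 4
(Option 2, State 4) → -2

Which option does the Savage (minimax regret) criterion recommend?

Column bests: State 1=5, State 2=4, State 3=4, State 4=4, State 5=5.
Option 1 regrets: 5, 7, 2, 0, 4 → max 7
Option 2 regrets: 0, 0, 3, 6, 3 → max 6
Option 3 regrets: 3, 4, 1, 1, 0 → max 4
Option 4 regrets: 1, 11, 0, 4, 2 → max 11
Option 5 regrets: 12, 2, 3, 5, 3 → max 12
Smallest max regret = 4 → Option 3.

Option 3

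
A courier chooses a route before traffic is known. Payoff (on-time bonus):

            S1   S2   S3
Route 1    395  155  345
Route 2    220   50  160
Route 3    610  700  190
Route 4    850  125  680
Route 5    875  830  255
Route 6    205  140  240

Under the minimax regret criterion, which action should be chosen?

Route 5

Column bests: S1=875, S2=830, S3=680.
Route 1 regrets: 480, 675, 335 → max 675
Route 2 regrets: 655, 780, 520 → max 780
Route 3 regrets: 265, 130, 490 → max 490
Route 4 regrets: 25, 705, 0 → max 705
Route 5 regrets: 0, 0, 425 → max 425
Route 6 regrets: 670, 690, 440 → max 690
Smallest max regret = 425 → Route 5.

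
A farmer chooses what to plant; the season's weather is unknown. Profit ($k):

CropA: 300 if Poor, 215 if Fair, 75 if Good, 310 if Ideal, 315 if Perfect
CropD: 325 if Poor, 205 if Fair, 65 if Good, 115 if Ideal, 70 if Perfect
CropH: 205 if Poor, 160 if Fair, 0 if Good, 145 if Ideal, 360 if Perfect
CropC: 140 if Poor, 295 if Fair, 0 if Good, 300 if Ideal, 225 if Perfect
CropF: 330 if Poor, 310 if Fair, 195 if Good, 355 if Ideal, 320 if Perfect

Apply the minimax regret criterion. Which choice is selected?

CropF

Column bests: Poor=330, Fair=310, Good=195, Ideal=355, Perfect=360.
CropA regrets: 30, 95, 120, 45, 45 → max 120
CropD regrets: 5, 105, 130, 240, 290 → max 290
CropH regrets: 125, 150, 195, 210, 0 → max 210
CropC regrets: 190, 15, 195, 55, 135 → max 195
CropF regrets: 0, 0, 0, 0, 40 → max 40
Smallest max regret = 40 → CropF.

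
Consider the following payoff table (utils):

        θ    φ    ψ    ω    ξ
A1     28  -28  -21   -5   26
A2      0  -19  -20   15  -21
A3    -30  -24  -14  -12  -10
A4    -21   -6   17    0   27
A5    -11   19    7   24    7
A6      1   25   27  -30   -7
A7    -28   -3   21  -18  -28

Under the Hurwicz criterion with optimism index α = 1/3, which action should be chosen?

A5

A1: 1/3·28 + 2/3·(-28) = -28/3
A2: 1/3·15 + 2/3·(-21) = -9
A3: 1/3·(-10) + 2/3·(-30) = -70/3
A4: 1/3·27 + 2/3·(-21) = -5
A5: 1/3·24 + 2/3·(-11) = 2/3
A6: 1/3·27 + 2/3·(-30) = -11
A7: 1/3·21 + 2/3·(-28) = -35/3
Highest Hurwicz score = 2/3 → A5.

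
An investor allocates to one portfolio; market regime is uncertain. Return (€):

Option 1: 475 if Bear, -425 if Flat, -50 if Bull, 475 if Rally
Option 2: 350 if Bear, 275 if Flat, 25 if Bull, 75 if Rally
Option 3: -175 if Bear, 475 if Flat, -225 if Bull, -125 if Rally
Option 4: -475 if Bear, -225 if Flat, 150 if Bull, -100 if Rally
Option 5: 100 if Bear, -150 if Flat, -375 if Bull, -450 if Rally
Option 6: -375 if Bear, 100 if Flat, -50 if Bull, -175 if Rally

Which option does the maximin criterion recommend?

Option 2

Row minima: Option 1=-425, Option 2=25, Option 3=-225, Option 4=-475, Option 5=-450, Option 6=-375
Best worst-case = 25 → Option 2.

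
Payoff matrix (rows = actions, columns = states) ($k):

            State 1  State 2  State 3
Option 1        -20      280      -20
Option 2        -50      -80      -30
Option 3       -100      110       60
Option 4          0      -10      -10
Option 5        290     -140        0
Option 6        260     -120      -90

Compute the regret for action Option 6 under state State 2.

400

Best payoff under State 2 is 280.
Regret = 280 − (-120) = 400.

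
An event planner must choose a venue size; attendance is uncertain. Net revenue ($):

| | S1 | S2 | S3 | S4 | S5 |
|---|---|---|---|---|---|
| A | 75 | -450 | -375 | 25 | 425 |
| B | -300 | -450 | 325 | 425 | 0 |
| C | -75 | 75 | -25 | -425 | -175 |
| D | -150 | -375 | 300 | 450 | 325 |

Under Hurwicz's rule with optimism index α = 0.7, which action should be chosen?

A: 0.7·425 + 0.3·(-450) = 162.5
B: 0.7·425 + 0.3·(-450) = 162.5
C: 0.7·75 + 0.3·(-425) = -75
D: 0.7·450 + 0.3·(-375) = 202.5
Highest Hurwicz score = 202.5 → D.

D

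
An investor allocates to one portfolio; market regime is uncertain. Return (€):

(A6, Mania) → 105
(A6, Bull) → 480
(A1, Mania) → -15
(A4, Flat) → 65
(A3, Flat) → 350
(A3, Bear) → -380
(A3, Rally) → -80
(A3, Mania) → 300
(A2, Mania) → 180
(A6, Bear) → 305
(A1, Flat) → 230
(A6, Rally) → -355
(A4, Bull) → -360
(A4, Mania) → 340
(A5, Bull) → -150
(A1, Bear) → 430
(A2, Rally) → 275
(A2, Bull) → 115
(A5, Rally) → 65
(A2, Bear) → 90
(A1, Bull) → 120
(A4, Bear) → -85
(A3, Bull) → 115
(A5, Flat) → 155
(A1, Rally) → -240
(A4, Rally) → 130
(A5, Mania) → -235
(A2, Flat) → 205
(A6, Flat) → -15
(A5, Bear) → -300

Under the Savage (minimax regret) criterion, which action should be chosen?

A2

Column bests: Bear=430, Flat=350, Bull=480, Rally=275, Mania=340.
A1 regrets: 0, 120, 360, 515, 355 → max 515
A2 regrets: 340, 145, 365, 0, 160 → max 365
A3 regrets: 810, 0, 365, 355, 40 → max 810
A4 regrets: 515, 285, 840, 145, 0 → max 840
A5 regrets: 730, 195, 630, 210, 575 → max 730
A6 regrets: 125, 365, 0, 630, 235 → max 630
Smallest max regret = 365 → A2.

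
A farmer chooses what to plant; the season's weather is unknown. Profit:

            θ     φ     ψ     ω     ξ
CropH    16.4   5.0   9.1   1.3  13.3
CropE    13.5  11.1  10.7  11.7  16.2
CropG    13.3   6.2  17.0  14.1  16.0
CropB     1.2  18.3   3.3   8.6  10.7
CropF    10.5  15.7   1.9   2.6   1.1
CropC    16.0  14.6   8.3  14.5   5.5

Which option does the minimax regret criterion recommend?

CropE

Column bests: θ=16.4, φ=18.3, ψ=17.0, ω=14.5, ξ=16.2.
CropH regrets: 0.0, 13.3, 7.9, 13.2, 2.9 → max 13.3
CropE regrets: 2.9, 7.2, 6.3, 2.8, 0.0 → max 7.2
CropG regrets: 3.1, 12.1, 0.0, 0.4, 0.2 → max 12.1
CropB regrets: 15.2, 0.0, 13.7, 5.9, 5.5 → max 15.2
CropF regrets: 5.9, 2.6, 15.1, 11.9, 15.1 → max 15.1
CropC regrets: 0.4, 3.7, 8.7, 0.0, 10.7 → max 10.7
Smallest max regret = 7.2 → CropE.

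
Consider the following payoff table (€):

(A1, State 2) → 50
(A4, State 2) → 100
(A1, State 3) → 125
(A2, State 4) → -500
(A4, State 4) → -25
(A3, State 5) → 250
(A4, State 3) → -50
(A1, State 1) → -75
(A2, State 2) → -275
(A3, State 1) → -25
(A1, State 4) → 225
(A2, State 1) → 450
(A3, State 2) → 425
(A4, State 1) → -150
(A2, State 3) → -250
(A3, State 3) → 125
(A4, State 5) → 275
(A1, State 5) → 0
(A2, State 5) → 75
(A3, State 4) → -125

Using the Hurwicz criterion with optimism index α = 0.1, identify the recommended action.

A1: 0.1·225 + 0.9·(-75) = -45
A2: 0.1·450 + 0.9·(-500) = -405
A3: 0.1·425 + 0.9·(-125) = -70
A4: 0.1·275 + 0.9·(-150) = -107.5
Highest Hurwicz score = -45 → A1.

A1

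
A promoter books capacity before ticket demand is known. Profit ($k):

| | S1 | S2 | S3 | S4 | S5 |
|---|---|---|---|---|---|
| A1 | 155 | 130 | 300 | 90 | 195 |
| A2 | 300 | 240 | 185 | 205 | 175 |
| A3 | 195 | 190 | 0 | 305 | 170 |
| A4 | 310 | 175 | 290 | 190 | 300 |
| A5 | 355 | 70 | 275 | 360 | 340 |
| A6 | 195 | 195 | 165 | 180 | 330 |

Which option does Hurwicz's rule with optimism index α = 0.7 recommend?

A1: 0.7·300 + 0.3·90 = 237
A2: 0.7·300 + 0.3·175 = 262.5
A3: 0.7·305 + 0.3·0 = 213.5
A4: 0.7·310 + 0.3·175 = 269.5
A5: 0.7·360 + 0.3·70 = 273
A6: 0.7·330 + 0.3·165 = 280.5
Highest Hurwicz score = 280.5 → A6.

A6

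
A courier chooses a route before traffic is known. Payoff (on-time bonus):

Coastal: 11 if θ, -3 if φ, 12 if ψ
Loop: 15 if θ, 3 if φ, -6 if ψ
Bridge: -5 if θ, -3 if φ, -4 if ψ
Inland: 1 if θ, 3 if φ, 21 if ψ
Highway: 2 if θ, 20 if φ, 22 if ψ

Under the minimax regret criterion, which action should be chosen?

Highway

Column bests: θ=15, φ=20, ψ=22.
Coastal regrets: 4, 23, 10 → max 23
Loop regrets: 0, 17, 28 → max 28
Bridge regrets: 20, 23, 26 → max 26
Inland regrets: 14, 17, 1 → max 17
Highway regrets: 13, 0, 0 → max 13
Smallest max regret = 13 → Highway.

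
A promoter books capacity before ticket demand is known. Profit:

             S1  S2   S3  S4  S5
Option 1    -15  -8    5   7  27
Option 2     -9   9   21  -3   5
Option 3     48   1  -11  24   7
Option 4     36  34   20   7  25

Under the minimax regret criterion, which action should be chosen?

Column bests: S1=48, S2=34, S3=21, S4=24, S5=27.
Option 1 regrets: 63, 42, 16, 17, 0 → max 63
Option 2 regrets: 57, 25, 0, 27, 22 → max 57
Option 3 regrets: 0, 33, 32, 0, 20 → max 33
Option 4 regrets: 12, 0, 1, 17, 2 → max 17
Smallest max regret = 17 → Option 4.

Option 4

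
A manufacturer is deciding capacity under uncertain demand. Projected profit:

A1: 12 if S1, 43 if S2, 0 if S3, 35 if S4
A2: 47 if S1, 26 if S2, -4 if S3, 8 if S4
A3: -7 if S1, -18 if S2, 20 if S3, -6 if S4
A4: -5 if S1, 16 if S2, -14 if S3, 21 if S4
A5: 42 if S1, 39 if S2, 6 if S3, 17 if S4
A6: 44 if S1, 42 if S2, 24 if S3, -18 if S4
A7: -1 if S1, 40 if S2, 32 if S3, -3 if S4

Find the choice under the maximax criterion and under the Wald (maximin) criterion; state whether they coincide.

maximax → A2; maximin → A5 (disagree)

Row maxima: A1=43, A2=47, A3=20, A4=21, A5=42, A6=44, A7=40
Best best-case = 47 → A2.
Row minima: A1=0, A2=-4, A3=-18, A4=-14, A5=6, A6=-18, A7=-3
Best worst-case = 6 → A5.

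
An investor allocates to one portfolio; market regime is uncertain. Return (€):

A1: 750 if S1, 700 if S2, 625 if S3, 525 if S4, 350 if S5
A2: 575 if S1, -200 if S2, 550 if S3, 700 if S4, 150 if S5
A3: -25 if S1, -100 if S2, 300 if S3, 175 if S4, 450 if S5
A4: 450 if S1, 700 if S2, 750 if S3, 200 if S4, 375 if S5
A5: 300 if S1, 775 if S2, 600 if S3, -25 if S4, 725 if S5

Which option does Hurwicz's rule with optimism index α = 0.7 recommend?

A1

A1: 0.7·750 + 0.3·350 = 630
A2: 0.7·700 + 0.3·(-200) = 430
A3: 0.7·450 + 0.3·(-100) = 285
A4: 0.7·750 + 0.3·200 = 585
A5: 0.7·775 + 0.3·(-25) = 535
Highest Hurwicz score = 630 → A1.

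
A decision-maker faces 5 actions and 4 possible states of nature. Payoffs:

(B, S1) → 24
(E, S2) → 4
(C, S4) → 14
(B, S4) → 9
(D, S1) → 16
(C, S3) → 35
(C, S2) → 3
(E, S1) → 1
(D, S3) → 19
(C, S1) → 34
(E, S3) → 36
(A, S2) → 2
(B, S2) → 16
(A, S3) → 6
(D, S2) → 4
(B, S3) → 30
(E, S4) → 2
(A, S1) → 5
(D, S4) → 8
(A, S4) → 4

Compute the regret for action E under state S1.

Best payoff under S1 is 34.
Regret = 34 − 1 = 33.

33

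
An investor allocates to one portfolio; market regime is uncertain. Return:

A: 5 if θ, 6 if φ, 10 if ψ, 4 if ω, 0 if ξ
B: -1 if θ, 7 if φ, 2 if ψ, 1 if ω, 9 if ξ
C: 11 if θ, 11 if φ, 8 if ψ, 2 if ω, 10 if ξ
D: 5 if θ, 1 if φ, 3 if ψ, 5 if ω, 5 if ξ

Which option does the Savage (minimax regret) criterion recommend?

Column bests: θ=11, φ=11, ψ=10, ω=5, ξ=10.
A regrets: 6, 5, 0, 1, 10 → max 10
B regrets: 12, 4, 8, 4, 1 → max 12
C regrets: 0, 0, 2, 3, 0 → max 3
D regrets: 6, 10, 7, 0, 5 → max 10
Smallest max regret = 3 → C.

C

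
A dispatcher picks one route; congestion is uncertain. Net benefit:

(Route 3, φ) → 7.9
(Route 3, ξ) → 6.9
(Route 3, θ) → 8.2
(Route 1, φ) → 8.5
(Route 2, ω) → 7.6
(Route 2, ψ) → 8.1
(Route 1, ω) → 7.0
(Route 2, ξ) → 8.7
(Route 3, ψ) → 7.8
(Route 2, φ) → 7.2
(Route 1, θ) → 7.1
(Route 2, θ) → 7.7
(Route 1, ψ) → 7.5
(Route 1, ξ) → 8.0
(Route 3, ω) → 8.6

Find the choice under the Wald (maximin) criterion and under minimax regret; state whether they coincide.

Row minima: Route 1=7.0, Route 2=7.2, Route 3=6.9
Best worst-case = 7.2 → Route 2.
Column bests: θ=8.2, φ=8.5, ψ=8.1, ω=8.6, ξ=8.7.
Route 1 regrets: 1.1, 0.0, 0.6, 1.6, 0.7 → max 1.6
Route 2 regrets: 0.5, 1.3, 0.0, 1.0, 0.0 → max 1.3
Route 3 regrets: 0.0, 0.6, 0.3, 0.0, 1.8 → max 1.8
Smallest max regret = 1.3 → Route 2.

maximin → Route 2; minimax regret → Route 2 (agree)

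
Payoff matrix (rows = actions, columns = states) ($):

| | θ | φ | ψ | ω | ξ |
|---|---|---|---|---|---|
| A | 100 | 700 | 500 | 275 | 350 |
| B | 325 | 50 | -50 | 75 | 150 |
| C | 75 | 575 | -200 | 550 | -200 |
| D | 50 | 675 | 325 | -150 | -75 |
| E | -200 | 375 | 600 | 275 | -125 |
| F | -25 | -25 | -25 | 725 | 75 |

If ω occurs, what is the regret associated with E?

Best payoff under ω is 725.
Regret = 725 − 275 = 450.

450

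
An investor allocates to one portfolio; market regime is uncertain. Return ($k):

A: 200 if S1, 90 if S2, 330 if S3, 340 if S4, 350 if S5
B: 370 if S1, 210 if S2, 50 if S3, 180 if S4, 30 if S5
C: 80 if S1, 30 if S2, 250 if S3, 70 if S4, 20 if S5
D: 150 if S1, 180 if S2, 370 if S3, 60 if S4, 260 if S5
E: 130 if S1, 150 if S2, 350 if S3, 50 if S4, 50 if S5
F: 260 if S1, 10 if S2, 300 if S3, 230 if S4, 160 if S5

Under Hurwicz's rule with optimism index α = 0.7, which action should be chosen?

D

A: 0.7·350 + 0.3·90 = 272
B: 0.7·370 + 0.3·30 = 268
C: 0.7·250 + 0.3·20 = 181
D: 0.7·370 + 0.3·60 = 277
E: 0.7·350 + 0.3·50 = 260
F: 0.7·300 + 0.3·10 = 213
Highest Hurwicz score = 277 → D.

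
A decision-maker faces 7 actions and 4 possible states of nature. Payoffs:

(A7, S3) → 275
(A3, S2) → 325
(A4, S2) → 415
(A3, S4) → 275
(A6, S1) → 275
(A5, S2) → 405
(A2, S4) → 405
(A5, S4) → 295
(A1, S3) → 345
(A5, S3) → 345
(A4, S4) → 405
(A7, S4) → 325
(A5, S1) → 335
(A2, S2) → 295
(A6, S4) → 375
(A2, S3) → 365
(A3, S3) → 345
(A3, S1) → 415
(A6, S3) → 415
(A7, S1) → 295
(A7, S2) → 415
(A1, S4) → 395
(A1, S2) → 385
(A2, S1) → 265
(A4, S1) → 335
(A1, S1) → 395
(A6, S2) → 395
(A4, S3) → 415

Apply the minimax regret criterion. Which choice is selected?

Column bests: S1=415, S2=415, S3=415, S4=405.
A1 regrets: 20, 30, 70, 10 → max 70
A2 regrets: 150, 120, 50, 0 → max 150
A3 regrets: 0, 90, 70, 130 → max 130
A4 regrets: 80, 0, 0, 0 → max 80
A5 regrets: 80, 10, 70, 110 → max 110
A6 regrets: 140, 20, 0, 30 → max 140
A7 regrets: 120, 0, 140, 80 → max 140
Smallest max regret = 70 → A1.

A1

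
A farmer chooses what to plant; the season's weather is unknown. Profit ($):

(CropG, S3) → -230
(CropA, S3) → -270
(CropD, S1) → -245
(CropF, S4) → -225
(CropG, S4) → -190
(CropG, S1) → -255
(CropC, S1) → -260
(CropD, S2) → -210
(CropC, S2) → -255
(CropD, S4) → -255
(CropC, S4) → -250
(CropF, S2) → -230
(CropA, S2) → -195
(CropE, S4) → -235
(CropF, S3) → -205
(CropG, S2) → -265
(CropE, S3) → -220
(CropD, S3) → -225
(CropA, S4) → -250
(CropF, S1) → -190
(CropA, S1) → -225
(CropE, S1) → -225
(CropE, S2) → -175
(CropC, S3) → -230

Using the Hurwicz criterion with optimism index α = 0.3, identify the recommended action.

CropG: 0.3·(-190) + 0.7·(-265) = -242.5
CropD: 0.3·(-210) + 0.7·(-255) = -241.5
CropA: 0.3·(-195) + 0.7·(-270) = -247.5
CropE: 0.3·(-175) + 0.7·(-235) = -217
CropF: 0.3·(-190) + 0.7·(-230) = -218
CropC: 0.3·(-230) + 0.7·(-260) = -251
Highest Hurwicz score = -217 → CropE.

CropE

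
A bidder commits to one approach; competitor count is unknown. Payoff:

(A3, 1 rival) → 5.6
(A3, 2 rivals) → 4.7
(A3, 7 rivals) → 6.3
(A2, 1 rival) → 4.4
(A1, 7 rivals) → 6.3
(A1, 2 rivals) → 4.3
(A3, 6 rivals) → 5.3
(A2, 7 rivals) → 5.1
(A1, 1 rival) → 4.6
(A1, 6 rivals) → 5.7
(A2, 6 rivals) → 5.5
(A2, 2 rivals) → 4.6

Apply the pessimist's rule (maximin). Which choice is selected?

Row minima: A1=4.3, A2=4.4, A3=4.7
Best worst-case = 4.7 → A3.

A3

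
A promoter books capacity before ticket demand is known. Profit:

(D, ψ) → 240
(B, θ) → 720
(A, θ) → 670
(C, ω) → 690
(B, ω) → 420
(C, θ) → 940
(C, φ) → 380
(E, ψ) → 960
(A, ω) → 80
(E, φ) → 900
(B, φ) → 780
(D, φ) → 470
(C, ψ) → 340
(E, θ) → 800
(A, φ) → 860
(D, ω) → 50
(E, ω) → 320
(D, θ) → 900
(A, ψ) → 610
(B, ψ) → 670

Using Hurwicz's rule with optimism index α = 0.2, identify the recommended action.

B

A: 0.2·860 + 0.8·80 = 236
B: 0.2·780 + 0.8·420 = 492
C: 0.2·940 + 0.8·340 = 460
D: 0.2·900 + 0.8·50 = 220
E: 0.2·960 + 0.8·320 = 448
Highest Hurwicz score = 492 → B.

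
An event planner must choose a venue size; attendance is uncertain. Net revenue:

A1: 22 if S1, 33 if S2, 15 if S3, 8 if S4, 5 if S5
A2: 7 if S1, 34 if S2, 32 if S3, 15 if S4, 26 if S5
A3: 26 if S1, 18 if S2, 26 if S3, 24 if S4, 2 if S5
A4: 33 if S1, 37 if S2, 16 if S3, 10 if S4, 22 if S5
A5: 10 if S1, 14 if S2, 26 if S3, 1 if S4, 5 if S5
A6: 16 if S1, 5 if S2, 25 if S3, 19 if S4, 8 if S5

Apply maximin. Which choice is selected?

Row minima: A1=5, A2=7, A3=2, A4=10, A5=1, A6=5
Best worst-case = 10 → A4.

A4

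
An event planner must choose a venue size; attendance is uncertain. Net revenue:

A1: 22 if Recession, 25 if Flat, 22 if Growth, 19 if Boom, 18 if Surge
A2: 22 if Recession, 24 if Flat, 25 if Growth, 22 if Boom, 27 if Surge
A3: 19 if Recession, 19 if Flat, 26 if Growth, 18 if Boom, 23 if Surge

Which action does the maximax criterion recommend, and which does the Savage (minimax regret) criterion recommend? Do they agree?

Row maxima: A1=25, A2=27, A3=26
Best best-case = 27 → A2.
Column bests: Recession=22, Flat=25, Growth=26, Boom=22, Surge=27.
A1 regrets: 0, 0, 4, 3, 9 → max 9
A2 regrets: 0, 1, 1, 0, 0 → max 1
A3 regrets: 3, 6, 0, 4, 4 → max 6
Smallest max regret = 1 → A2.

maximax → A2; minimax regret → A2 (agree)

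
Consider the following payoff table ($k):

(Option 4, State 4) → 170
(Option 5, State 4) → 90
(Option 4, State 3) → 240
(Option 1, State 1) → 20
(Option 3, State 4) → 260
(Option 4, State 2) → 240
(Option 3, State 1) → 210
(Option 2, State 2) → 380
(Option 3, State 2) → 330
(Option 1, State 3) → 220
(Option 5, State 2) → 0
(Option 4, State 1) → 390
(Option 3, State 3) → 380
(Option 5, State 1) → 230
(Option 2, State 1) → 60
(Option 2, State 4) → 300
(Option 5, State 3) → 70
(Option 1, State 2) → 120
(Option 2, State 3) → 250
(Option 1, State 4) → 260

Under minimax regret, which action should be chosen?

Column bests: State 1=390, State 2=380, State 3=380, State 4=300.
Option 1 regrets: 370, 260, 160, 40 → max 370
Option 2 regrets: 330, 0, 130, 0 → max 330
Option 3 regrets: 180, 50, 0, 40 → max 180
Option 4 regrets: 0, 140, 140, 130 → max 140
Option 5 regrets: 160, 380, 310, 210 → max 380
Smallest max regret = 140 → Option 4.

Option 4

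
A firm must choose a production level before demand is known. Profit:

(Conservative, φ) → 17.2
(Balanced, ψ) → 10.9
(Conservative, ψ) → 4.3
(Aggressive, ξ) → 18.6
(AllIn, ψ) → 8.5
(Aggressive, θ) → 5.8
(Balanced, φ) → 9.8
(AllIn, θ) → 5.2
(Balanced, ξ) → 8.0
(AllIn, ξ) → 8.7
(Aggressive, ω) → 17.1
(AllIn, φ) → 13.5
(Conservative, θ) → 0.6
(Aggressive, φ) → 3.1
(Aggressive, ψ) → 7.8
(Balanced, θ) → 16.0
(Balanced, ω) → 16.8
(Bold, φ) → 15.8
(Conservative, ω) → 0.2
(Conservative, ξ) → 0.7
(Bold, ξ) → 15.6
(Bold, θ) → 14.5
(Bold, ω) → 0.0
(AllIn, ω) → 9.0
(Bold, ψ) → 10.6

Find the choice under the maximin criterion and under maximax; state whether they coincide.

Row minima: Conservative=0.2, Balanced=8.0, Aggressive=3.1, Bold=0.0, AllIn=5.2
Best worst-case = 8.0 → Balanced.
Row maxima: Conservative=17.2, Balanced=16.8, Aggressive=18.6, Bold=15.8, AllIn=13.5
Best best-case = 18.6 → Aggressive.

maximin → Balanced; maximax → Aggressive (disagree)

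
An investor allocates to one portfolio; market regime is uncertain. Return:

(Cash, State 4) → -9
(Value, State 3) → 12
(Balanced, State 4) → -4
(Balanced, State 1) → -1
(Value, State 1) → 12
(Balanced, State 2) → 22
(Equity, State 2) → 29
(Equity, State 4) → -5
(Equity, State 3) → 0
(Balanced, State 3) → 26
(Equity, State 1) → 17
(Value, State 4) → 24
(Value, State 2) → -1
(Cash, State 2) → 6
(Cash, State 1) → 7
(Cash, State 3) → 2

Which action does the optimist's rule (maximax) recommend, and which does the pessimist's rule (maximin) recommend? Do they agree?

maximax → Equity; maximin → Value (disagree)

Row maxima: Value=24, Cash=7, Equity=29, Balanced=26
Best best-case = 29 → Equity.
Row minima: Value=-1, Cash=-9, Equity=-5, Balanced=-4
Best worst-case = -1 → Value.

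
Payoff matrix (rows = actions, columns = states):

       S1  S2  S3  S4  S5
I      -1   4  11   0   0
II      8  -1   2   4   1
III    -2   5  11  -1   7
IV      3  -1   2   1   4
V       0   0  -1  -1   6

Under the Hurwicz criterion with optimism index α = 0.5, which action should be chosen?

I

I: 0.5·11 + 0.5·(-1) = 5
II: 0.5·8 + 0.5·(-1) = 3.5
III: 0.5·11 + 0.5·(-2) = 4.5
IV: 0.5·4 + 0.5·(-1) = 1.5
V: 0.5·6 + 0.5·(-1) = 2.5
Highest Hurwicz score = 5 → I.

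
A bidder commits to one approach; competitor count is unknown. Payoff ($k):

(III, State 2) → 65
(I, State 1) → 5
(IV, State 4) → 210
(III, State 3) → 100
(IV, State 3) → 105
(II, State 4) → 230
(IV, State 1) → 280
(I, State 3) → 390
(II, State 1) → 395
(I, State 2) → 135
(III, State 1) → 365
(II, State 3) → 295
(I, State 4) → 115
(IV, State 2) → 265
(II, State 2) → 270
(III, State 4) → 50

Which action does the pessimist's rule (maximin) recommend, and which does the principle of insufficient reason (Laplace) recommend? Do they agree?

maximin → II; laplace → II (agree)

Row minima: I=5, II=230, III=50, IV=105
Best worst-case = 230 → II.
Row averages: I=161.25, II=297.5, III=145, IV=215
Highest average = 297.5 → II.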